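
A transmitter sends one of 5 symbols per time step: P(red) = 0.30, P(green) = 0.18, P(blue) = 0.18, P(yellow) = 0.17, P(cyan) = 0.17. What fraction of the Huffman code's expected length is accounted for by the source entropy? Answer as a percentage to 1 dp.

97.5%

Entropy H = −Σ p log₂ p ≈ 2.2809 bits.
Huffman merges: 17/100+17/100→17/50; 9/50+9/50→9/25; 3/10+17/50→16/25; 9/25+16/25→1. L = 117/50 ≈ 2.3400.
Efficiency = H/L = 2.2809/2.3400 = 97.5%.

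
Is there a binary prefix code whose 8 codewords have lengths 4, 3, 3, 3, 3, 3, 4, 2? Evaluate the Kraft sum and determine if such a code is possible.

With common denominator 2^4 = 16: Σ 2^(−ℓᵢ) = 1/16 + 2/16 + 2/16 + 2/16 + 2/16 + 2/16 + 1/16 + 4/16 = 16/16 = 1.
Kraft's inequality requires Σ ≤ 1; here Σ = 1 ≤ 1, so such a prefix code exists.

1; yes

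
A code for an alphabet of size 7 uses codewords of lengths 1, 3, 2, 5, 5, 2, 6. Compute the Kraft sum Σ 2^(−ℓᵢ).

With common denominator 2^6 = 64: Σ 2^(−ℓᵢ) = 32/64 + 8/64 + 16/64 + 2/64 + 2/64 + 16/64 + 1/64 = 77/64 = 1.203125.

1.203125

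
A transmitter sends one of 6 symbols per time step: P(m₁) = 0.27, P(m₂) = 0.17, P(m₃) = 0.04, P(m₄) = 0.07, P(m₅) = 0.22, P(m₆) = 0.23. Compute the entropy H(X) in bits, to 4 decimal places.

2.3672 bits

H = −Σ pᵢ log₂ pᵢ.
−0.27·log₂(0.27) = 0.5100
−0.17·log₂(0.17) = 0.4346
−0.04·log₂(0.04) = 0.1858
−0.07·log₂(0.07) = 0.2686
−0.22·log₂(0.22) = 0.4806
−0.23·log₂(0.23) = 0.4877
Sum ≈ 2.3672 → 2.3672 bits.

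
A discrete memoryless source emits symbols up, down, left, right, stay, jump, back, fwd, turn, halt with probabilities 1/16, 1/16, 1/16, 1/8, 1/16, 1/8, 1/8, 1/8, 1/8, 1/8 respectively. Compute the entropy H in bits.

3.25 bits

Each probability is a power of 1/2, so log₂(1/p) is an integer.
H = Σ p·log₂(1/p) = 1/16·4 + 1/16·4 + 1/16·4 + 1/8·3 + 1/16·4 + 1/8·3 + 1/8·3 + 1/8·3 + 1/8·3 + 1/8·3 = 3.25 bits.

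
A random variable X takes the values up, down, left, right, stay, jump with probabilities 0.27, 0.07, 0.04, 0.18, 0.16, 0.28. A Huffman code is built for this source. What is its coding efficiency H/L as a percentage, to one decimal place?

98.6%

Entropy H = −Σ p log₂ p ≈ 2.3469 bits.
Huffman merges: 1/25+7/100→11/100; 11/100+4/25→27/100; 9/50+27/100→9/20; 27/100+7/25→11/20; 9/20+11/20→1. L = 119/50 ≈ 2.3800.
Efficiency = H/L = 2.3469/2.3800 = 98.6%.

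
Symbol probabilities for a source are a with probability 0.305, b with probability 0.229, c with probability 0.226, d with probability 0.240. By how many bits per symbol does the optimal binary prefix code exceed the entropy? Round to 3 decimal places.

0.011 bits

Entropy H = −Σ p log₂ p ≈ 1.9885 bits.
Huffman merges: 113/500+229/1000→91/200; 6/25+61/200→109/200; 91/200+109/200→1. L = 2 ≈ 2.0000.
L − H = 2.0000 − 1.9885 = 0.011 bits.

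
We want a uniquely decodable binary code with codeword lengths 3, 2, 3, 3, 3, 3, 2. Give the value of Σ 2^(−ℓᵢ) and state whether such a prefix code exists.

With common denominator 2^3 = 8: Σ 2^(−ℓᵢ) = 1/8 + 2/8 + 1/8 + 1/8 + 1/8 + 1/8 + 2/8 = 9/8 = 1.125.
Kraft's inequality requires Σ ≤ 1; here Σ = 1.125 > 1, so no such prefix code exists.

1.125; no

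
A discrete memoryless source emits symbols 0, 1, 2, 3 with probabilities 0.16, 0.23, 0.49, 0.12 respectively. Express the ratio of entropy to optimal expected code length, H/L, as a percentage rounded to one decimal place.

99.6%

Entropy H = −Σ p log₂ p ≈ 1.7820 bits.
Huffman merges: 3/25+4/25→7/25; 23/100+7/25→51/100; 49/100+51/100→1. L = 179/100 ≈ 1.7900.
Efficiency = H/L = 1.7820/1.7900 = 99.6%.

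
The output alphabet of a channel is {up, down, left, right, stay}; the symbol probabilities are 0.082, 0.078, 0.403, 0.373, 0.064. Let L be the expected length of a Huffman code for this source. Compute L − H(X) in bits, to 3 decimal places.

0.067 bits

Entropy H = −Σ p log₂ p ≈ 1.8958 bits.
Huffman merges: 8/125+39/500→71/500; 41/500+71/500→28/125; 28/125+373/1000→597/1000; 403/1000+597/1000→1. L = 1963/1000 ≈ 1.9630.
L − H = 1.9630 − 1.8958 = 0.067 bits.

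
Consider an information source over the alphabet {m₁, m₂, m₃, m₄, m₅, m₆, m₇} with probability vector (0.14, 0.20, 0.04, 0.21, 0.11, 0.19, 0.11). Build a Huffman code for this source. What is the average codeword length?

2.74 bits/symbol

Repeatedly combine the two least-probable nodes; the expected code length is the sum of the merged weights.
merge 1/25 + 11/100 → 3/20
merge 11/100 + 7/50 → 1/4
merge 3/20 + 19/100 → 17/50
merge 1/5 + 21/100 → 41/100
merge 1/4 + 17/50 → 59/100
merge 41/100 + 59/100 → 1
L = 3/20 + 1/4 + 17/50 + 41/100 + 59/100 + 1 = 137/50 = 2.74 bits/symbol.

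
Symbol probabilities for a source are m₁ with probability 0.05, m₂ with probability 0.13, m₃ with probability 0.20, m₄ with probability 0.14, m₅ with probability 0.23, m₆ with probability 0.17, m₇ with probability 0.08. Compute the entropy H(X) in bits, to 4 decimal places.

H = −Σ pᵢ log₂ pᵢ.
−0.05·log₂(0.05) = 0.2161
−0.13·log₂(0.13) = 0.3826
−0.20·log₂(0.20) = 0.4644
−0.14·log₂(0.14) = 0.3971
−0.23·log₂(0.23) = 0.4877
−0.17·log₂(0.17) = 0.4346
−0.08·log₂(0.08) = 0.2915
Sum ≈ 2.6740 → 2.6740 bits.

2.6740 bits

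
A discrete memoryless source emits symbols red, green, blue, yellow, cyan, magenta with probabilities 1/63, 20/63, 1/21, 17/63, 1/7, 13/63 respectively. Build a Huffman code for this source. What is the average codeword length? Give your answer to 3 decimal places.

2.270 bits/symbol

Repeatedly combine the two least-probable nodes; the expected code length is the sum of the merged weights.
merge 1/63 + 1/21 → 4/63
merge 4/63 + 1/7 → 13/63
merge 13/63 + 13/63 → 26/63
merge 17/63 + 20/63 → 37/63
merge 26/63 + 37/63 → 1
L = 4/63 + 13/63 + 26/63 + 37/63 + 1 = 143/63 ≈ 2.270 bits/symbol.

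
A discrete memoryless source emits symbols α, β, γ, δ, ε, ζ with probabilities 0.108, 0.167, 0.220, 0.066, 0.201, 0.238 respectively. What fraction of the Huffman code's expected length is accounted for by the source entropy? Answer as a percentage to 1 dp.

98.4%

Entropy H = −Σ p log₂ p ≈ 2.4755 bits.
Huffman merges: 33/500+27/250→87/500; 167/1000+87/500→341/1000; 201/1000+11/50→421/1000; 119/500+341/1000→579/1000; 421/1000+579/1000→1. L = 503/200 ≈ 2.5150.
Efficiency = H/L = 2.4755/2.5150 = 98.4%.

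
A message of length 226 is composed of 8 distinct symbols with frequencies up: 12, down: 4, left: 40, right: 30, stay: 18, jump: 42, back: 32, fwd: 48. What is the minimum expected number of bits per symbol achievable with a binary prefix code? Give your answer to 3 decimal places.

Probabilities are the counts divided by 226.
Repeatedly combine the two least-probable nodes; the expected code length is the sum of the merged weights.
merge 2/113 + 6/113 → 8/113
merge 8/113 + 9/113 → 17/113
merge 15/113 + 16/113 → 31/113
merge 17/113 + 20/113 → 37/113
merge 21/113 + 24/113 → 45/113
merge 31/113 + 37/113 → 68/113
merge 45/113 + 68/113 → 1
L = 8/113 + 17/113 + 31/113 + 37/113 + 45/113 + 68/113 + 1 = 319/113 ≈ 2.823 bits/symbol.

2.823 bits/symbol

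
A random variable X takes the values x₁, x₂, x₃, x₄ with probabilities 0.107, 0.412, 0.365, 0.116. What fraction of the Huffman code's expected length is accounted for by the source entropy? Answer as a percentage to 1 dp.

Entropy H = −Σ p log₂ p ≈ 1.7633 bits.
Huffman merges: 107/1000+29/250→223/1000; 223/1000+73/200→147/250; 103/250+147/250→1. L = 1811/1000 ≈ 1.8110.
Efficiency = H/L = 1.7633/1.8110 = 97.4%.

97.4%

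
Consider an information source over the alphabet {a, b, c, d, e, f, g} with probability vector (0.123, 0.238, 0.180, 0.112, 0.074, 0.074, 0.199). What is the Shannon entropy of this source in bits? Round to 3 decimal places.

H = −Σ pᵢ log₂ pᵢ.
−0.123·log₂(0.123) = 0.3719
−0.238·log₂(0.238) = 0.4929
−0.180·log₂(0.180) = 0.4453
−0.112·log₂(0.112) = 0.3537
−0.074·log₂(0.074) = 0.2780
−0.074·log₂(0.074) = 0.2780
−0.199·log₂(0.199) = 0.4635
Sum ≈ 2.6832 → 2.683 bits.

2.683 bits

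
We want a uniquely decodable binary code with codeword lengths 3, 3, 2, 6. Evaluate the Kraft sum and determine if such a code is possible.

With common denominator 2^6 = 64: Σ 2^(−ℓᵢ) = 8/64 + 8/64 + 16/64 + 1/64 = 33/64 = 0.515625.
Kraft's inequality requires Σ ≤ 1; here Σ = 0.515625 ≤ 1, so such a prefix code exists.

0.515625; yes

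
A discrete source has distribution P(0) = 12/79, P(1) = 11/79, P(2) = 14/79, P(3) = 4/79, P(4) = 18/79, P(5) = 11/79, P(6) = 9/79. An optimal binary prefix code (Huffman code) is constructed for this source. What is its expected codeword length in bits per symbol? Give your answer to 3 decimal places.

2.759 bits/symbol

Repeatedly combine the two least-probable nodes; the expected code length is the sum of the merged weights.
merge 4/79 + 9/79 → 13/79
merge 11/79 + 11/79 → 22/79
merge 12/79 + 13/79 → 25/79
merge 14/79 + 18/79 → 32/79
merge 22/79 + 25/79 → 47/79
merge 32/79 + 47/79 → 1
L = 13/79 + 22/79 + 25/79 + 32/79 + 47/79 + 1 = 218/79 ≈ 2.759 bits/symbol.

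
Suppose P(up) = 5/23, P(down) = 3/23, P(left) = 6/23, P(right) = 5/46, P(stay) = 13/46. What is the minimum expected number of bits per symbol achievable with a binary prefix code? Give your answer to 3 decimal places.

Repeatedly combine the two least-probable nodes; the expected code length is the sum of the merged weights.
merge 5/46 + 3/23 → 11/46
merge 5/23 + 11/46 → 21/46
merge 6/23 + 13/46 → 25/46
merge 21/46 + 25/46 → 1
L = 11/46 + 21/46 + 25/46 + 1 = 103/46 ≈ 2.239 bits/symbol.

2.239 bits/symbol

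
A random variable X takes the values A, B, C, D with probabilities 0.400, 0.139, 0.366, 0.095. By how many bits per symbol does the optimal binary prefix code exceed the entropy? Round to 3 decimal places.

0.056 bits

Entropy H = −Σ p log₂ p ≈ 1.7778 bits.
Huffman merges: 19/200+139/1000→117/500; 117/500+183/500→3/5; 2/5+3/5→1. L = 917/500 ≈ 1.8340.
L − H = 1.8340 − 1.7778 = 0.056 bits.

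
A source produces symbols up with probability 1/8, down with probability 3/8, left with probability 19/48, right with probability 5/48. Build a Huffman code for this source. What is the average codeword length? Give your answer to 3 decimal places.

1.833 bits/symbol

Repeatedly combine the two least-probable nodes; the expected code length is the sum of the merged weights.
merge 5/48 + 1/8 → 11/48
merge 11/48 + 3/8 → 29/48
merge 19/48 + 29/48 → 1
L = 11/48 + 29/48 + 1 = 11/6 ≈ 1.833 bits/symbol.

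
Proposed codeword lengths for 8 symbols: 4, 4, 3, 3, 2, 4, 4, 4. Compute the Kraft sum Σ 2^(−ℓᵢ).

0.8125

With common denominator 2^4 = 16: Σ 2^(−ℓᵢ) = 1/16 + 1/16 + 2/16 + 2/16 + 4/16 + 1/16 + 1/16 + 1/16 = 13/16 = 0.8125.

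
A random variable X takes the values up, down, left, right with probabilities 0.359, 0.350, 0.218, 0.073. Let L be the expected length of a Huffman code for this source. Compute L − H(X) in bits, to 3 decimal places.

Entropy H = −Σ p log₂ p ≈ 1.8154 bits.
Huffman merges: 73/1000+109/500→291/1000; 291/1000+7/20→641/1000; 359/1000+641/1000→1. L = 483/250 ≈ 1.9320.
L − H = 1.9320 − 1.8154 = 0.117 bits.

0.117 bits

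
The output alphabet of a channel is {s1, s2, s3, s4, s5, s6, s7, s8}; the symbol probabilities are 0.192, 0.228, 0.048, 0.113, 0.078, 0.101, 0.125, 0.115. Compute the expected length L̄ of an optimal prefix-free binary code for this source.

2.898 bits/symbol

Repeatedly combine the two least-probable nodes; the expected code length is the sum of the merged weights.
merge 6/125 + 39/500 → 63/500
merge 101/1000 + 113/1000 → 107/500
merge 23/200 + 1/8 → 6/25
merge 63/500 + 24/125 → 159/500
merge 107/500 + 57/250 → 221/500
merge 6/25 + 159/500 → 279/500
merge 221/500 + 279/500 → 1
L = 63/500 + 107/500 + 6/25 + 159/500 + 221/500 + 279/500 + 1 = 1449/500 = 2.898 bits/symbol.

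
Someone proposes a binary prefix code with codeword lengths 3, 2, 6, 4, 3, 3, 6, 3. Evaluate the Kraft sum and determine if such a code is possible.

With common denominator 2^6 = 64: Σ 2^(−ℓᵢ) = 8/64 + 16/64 + 1/64 + 4/64 + 8/64 + 8/64 + 1/64 + 8/64 = 54/64 = 0.84375.
Kraft's inequality requires Σ ≤ 1; here Σ = 0.84375 ≤ 1, so such a prefix code exists.

0.84375; yes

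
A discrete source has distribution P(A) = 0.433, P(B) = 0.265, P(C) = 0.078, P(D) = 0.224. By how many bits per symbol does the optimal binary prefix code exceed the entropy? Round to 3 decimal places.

0.068 bits

Entropy H = −Σ p log₂ p ≈ 1.8012 bits.
Huffman merges: 39/500+28/125→151/500; 53/200+151/500→567/1000; 433/1000+567/1000→1. L = 1869/1000 ≈ 1.8690.
L − H = 1.8690 − 1.8012 = 0.068 bits.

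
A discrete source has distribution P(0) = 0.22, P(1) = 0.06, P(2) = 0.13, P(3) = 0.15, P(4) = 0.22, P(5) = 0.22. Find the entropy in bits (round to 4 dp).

H = −Σ pᵢ log₂ pᵢ.
−0.22·log₂(0.22) = 0.4806
−0.06·log₂(0.06) = 0.2435
−0.13·log₂(0.13) = 0.3826
−0.15·log₂(0.15) = 0.4105
−0.22·log₂(0.22) = 0.4806
−0.22·log₂(0.22) = 0.4806
Sum ≈ 2.4784 → 2.4784 bits.

2.4784 bits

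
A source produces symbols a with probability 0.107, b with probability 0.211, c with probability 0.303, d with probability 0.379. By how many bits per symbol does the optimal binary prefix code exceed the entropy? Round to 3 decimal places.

Entropy H = −Σ p log₂ p ≈ 1.8711 bits.
Huffman merges: 107/1000+211/1000→159/500; 303/1000+159/500→621/1000; 379/1000+621/1000→1. L = 1939/1000 ≈ 1.9390.
L − H = 1.9390 − 1.8711 = 0.068 bits.

0.068 bits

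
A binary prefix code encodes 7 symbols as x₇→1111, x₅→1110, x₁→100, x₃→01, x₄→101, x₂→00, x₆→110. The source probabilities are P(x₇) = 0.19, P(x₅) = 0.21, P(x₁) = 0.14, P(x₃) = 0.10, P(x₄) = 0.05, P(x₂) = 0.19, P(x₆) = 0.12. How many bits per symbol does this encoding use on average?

3.11 bits/symbol

L̄ = Σ pᵢ·ℓᵢ = 0.19·4 + 0.21·4 + 0.14·3 + 0.10·2 + 0.05·3 + 0.19·2 + 0.12·3 = 3.11 bits/symbol.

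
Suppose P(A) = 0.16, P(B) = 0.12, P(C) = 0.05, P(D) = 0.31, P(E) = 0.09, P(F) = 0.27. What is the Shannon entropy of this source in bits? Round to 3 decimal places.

H = −Σ pᵢ log₂ pᵢ.
−0.16·log₂(0.16) = 0.4230
−0.12·log₂(0.12) = 0.3671
−0.05·log₂(0.05) = 0.2161
−0.31·log₂(0.31) = 0.5238
−0.09·log₂(0.09) = 0.3127
−0.27·log₂(0.27) = 0.5100
Sum ≈ 2.3527 → 2.353 bits.

2.353 bits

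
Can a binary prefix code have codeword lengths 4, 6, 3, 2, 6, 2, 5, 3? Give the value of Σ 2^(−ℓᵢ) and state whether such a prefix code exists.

With common denominator 2^6 = 64: Σ 2^(−ℓᵢ) = 4/64 + 1/64 + 8/64 + 16/64 + 1/64 + 16/64 + 2/64 + 8/64 = 56/64 = 0.875.
Kraft's inequality requires Σ ≤ 1; here Σ = 0.875 ≤ 1, so such a prefix code exists.

0.875; yes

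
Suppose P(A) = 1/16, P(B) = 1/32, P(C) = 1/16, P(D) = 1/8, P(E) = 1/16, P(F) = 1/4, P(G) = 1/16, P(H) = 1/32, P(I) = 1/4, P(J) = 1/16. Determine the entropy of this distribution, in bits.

Each probability is a power of 1/2, so log₂(1/p) is an integer.
H = Σ p·log₂(1/p) = 1/16·4 + 1/32·5 + 1/16·4 + 1/8·3 + 1/16·4 + 1/4·2 + 1/16·4 + 1/32·5 + 1/4·2 + 1/16·4 = 2.9375 bits.

2.9375 bits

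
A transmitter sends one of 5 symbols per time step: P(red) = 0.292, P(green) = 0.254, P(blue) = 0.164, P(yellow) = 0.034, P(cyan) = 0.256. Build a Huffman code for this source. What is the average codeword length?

2.198 bits/symbol

Repeatedly combine the two least-probable nodes; the expected code length is the sum of the merged weights.
merge 17/500 + 41/250 → 99/500
merge 99/500 + 127/500 → 113/250
merge 32/125 + 73/250 → 137/250
merge 113/250 + 137/250 → 1
L = 99/500 + 113/250 + 137/250 + 1 = 1099/500 = 2.198 bits/symbol.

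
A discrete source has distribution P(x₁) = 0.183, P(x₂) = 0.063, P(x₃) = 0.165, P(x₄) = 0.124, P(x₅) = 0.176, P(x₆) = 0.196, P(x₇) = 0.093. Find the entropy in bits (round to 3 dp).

2.723 bits

H = −Σ pᵢ log₂ pᵢ.
−0.183·log₂(0.183) = 0.4484
−0.063·log₂(0.063) = 0.2513
−0.165·log₂(0.165) = 0.4289
−0.124·log₂(0.124) = 0.3734
−0.176·log₂(0.176) = 0.4411
−0.196·log₂(0.196) = 0.4608
−0.093·log₂(0.093) = 0.3187
Sum ≈ 2.7226 → 2.723 bits.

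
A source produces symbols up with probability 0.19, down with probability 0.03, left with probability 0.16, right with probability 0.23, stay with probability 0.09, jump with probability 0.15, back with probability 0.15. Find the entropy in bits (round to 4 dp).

2.6514 bits

H = −Σ pᵢ log₂ pᵢ.
−0.19·log₂(0.19) = 0.4552
−0.03·log₂(0.03) = 0.1518
−0.16·log₂(0.16) = 0.4230
−0.23·log₂(0.23) = 0.4877
−0.09·log₂(0.09) = 0.3127
−0.15·log₂(0.15) = 0.4105
−0.15·log₂(0.15) = 0.4105
Sum ≈ 2.6514 → 2.6514 bits.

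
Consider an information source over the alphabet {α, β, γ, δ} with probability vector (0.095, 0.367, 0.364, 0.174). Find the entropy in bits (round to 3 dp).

1.823 bits

H = −Σ pᵢ log₂ pᵢ.
−0.095·log₂(0.095) = 0.3226
−0.367·log₂(0.367) = 0.5307
−0.364·log₂(0.364) = 0.5307
−0.174·log₂(0.174) = 0.4390
Sum ≈ 1.8230 → 1.823 bits.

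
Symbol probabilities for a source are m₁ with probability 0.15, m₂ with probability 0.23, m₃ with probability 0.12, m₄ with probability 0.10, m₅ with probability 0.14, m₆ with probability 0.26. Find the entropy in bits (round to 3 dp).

H = −Σ pᵢ log₂ pᵢ.
−0.15·log₂(0.15) = 0.4105
−0.23·log₂(0.23) = 0.4877
−0.12·log₂(0.12) = 0.3671
−0.10·log₂(0.10) = 0.3322
−0.14·log₂(0.14) = 0.3971
−0.26·log₂(0.26) = 0.5053
Sum ≈ 2.4999 → 2.500 bits.

2.500 bits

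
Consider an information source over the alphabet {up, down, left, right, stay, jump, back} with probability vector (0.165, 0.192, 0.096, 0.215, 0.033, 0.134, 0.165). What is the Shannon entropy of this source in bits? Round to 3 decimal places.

H = −Σ pᵢ log₂ pᵢ.
−0.165·log₂(0.165) = 0.4289
−0.192·log₂(0.192) = 0.4571
−0.096·log₂(0.096) = 0.3246
−0.215·log₂(0.215) = 0.4768
−0.033·log₂(0.033) = 0.1624
−0.134·log₂(0.134) = 0.3886
−0.165·log₂(0.165) = 0.4289
Sum ≈ 2.6672 → 2.667 bits.

2.667 bits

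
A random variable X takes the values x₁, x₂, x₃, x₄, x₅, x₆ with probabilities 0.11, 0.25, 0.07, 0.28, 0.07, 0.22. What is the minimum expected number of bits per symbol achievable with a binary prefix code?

2.39 bits/symbol

Repeatedly combine the two least-probable nodes; the expected code length is the sum of the merged weights.
merge 7/100 + 7/100 → 7/50
merge 11/100 + 7/50 → 1/4
merge 11/50 + 1/4 → 47/100
merge 1/4 + 7/25 → 53/100
merge 47/100 + 53/100 → 1
L = 7/50 + 1/4 + 47/100 + 53/100 + 1 = 239/100 = 2.39 bits/symbol.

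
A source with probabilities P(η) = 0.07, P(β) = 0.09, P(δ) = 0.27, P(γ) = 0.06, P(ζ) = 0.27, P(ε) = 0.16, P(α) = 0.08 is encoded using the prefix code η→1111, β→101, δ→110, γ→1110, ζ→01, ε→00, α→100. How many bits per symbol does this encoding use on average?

L̄ = Σ pᵢ·ℓᵢ = 0.07·4 + 0.09·3 + 0.27·3 + 0.06·4 + 0.27·2 + 0.16·2 + 0.08·3 = 2.7 bits/symbol.

2.7 bits/symbol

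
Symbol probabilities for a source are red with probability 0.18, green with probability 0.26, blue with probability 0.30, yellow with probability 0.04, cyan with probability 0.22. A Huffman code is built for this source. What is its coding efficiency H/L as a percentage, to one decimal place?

96.3%

Entropy H = −Σ p log₂ p ≈ 2.1380 bits.
Huffman merges: 1/25+9/50→11/50; 11/50+11/50→11/25; 13/50+3/10→14/25; 11/25+14/25→1. L = 111/50 ≈ 2.2200.
Efficiency = H/L = 2.1380/2.2200 = 96.3%.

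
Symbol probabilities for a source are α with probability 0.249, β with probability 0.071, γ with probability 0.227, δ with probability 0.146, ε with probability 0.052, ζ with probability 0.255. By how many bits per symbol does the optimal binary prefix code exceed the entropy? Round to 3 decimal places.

0.006 bits

Entropy H = −Σ p log₂ p ≈ 2.3858 bits.
Huffman merges: 13/250+71/1000→123/1000; 123/1000+73/500→269/1000; 227/1000+249/1000→119/250; 51/200+269/1000→131/250; 119/250+131/250→1. L = 299/125 ≈ 2.3920.
L − H = 2.3920 − 2.3858 = 0.006 bits.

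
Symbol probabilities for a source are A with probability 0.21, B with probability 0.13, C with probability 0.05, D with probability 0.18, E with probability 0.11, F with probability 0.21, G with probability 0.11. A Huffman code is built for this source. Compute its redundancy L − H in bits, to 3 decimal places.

0.050 bits

Entropy H = −Σ p log₂ p ≈ 2.6903 bits.
Huffman merges: 1/20+11/100→4/25; 11/100+13/100→6/25; 4/25+9/50→17/50; 21/100+21/100→21/50; 6/25+17/50→29/50; 21/50+29/50→1. L = 137/50 ≈ 2.7400.
L − H = 2.7400 − 2.6903 = 0.050 bits.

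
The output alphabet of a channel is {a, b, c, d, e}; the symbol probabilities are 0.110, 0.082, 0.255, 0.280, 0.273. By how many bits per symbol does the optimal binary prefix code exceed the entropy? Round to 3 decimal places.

0.018 bits

Entropy H = −Σ p log₂ p ≈ 2.1744 bits.
Huffman merges: 41/500+11/100→24/125; 24/125+51/200→447/1000; 273/1000+7/25→553/1000; 447/1000+553/1000→1. L = 274/125 ≈ 2.1920.
L − H = 2.1920 − 2.1744 = 0.018 bits.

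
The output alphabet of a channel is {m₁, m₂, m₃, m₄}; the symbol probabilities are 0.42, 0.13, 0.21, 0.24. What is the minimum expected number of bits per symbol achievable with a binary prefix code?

1.92 bits/symbol

Repeatedly combine the two least-probable nodes; the expected code length is the sum of the merged weights.
merge 13/100 + 21/100 → 17/50
merge 6/25 + 17/50 → 29/50
merge 21/50 + 29/50 → 1
L = 17/50 + 29/50 + 1 = 48/25 = 1.92 bits/symbol.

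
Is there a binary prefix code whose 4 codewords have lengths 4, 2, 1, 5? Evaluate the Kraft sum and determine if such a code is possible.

With common denominator 2^5 = 32: Σ 2^(−ℓᵢ) = 2/32 + 8/32 + 16/32 + 1/32 = 27/32 = 0.84375.
Kraft's inequality requires Σ ≤ 1; here Σ = 0.84375 ≤ 1, so such a prefix code exists.

0.84375; yes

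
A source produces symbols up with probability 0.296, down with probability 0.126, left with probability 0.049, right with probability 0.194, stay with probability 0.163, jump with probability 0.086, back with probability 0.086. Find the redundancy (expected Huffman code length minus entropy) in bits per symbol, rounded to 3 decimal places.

0.041 bits

Entropy H = −Σ p log₂ p ≈ 2.6040 bits.
Huffman merges: 49/1000+43/500→27/200; 43/500+63/500→53/250; 27/200+163/1000→149/500; 97/500+53/250→203/500; 37/125+149/500→297/500; 203/500+297/500→1. L = 529/200 ≈ 2.6450.
L − H = 2.6450 − 2.6040 = 0.041 bits.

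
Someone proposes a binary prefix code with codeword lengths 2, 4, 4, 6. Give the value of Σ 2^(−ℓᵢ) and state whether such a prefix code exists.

0.390625; yes

With common denominator 2^6 = 64: Σ 2^(−ℓᵢ) = 16/64 + 4/64 + 4/64 + 1/64 = 25/64 = 0.390625.
Kraft's inequality requires Σ ≤ 1; here Σ = 0.390625 ≤ 1, so such a prefix code exists.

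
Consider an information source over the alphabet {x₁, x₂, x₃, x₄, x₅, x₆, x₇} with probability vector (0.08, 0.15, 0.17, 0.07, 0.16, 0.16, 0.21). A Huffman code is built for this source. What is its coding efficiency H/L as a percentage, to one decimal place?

Entropy H = −Σ p log₂ p ≈ 2.7241 bits.
Huffman merges: 7/100+2/25→3/20; 3/20+3/20→3/10; 4/25+4/25→8/25; 17/100+21/100→19/50; 3/10+8/25→31/50; 19/50+31/50→1. L = 277/100 ≈ 2.7700.
Efficiency = H/L = 2.7241/2.7700 = 98.3%.

98.3%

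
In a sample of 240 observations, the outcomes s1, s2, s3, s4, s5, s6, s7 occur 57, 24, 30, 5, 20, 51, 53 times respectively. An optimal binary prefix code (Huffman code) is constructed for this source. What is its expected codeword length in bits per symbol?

Probabilities are the counts divided by 240.
Repeatedly combine the two least-probable nodes; the expected code length is the sum of the merged weights.
merge 1/48 + 1/12 → 5/48
merge 1/10 + 5/48 → 49/240
merge 1/8 + 49/240 → 79/240
merge 17/80 + 53/240 → 13/30
merge 19/80 + 79/240 → 17/30
merge 13/30 + 17/30 → 1
L = 5/48 + 49/240 + 79/240 + 13/30 + 17/30 + 1 = 211/80 = 2.6375 bits/symbol.

2.6375 bits/symbol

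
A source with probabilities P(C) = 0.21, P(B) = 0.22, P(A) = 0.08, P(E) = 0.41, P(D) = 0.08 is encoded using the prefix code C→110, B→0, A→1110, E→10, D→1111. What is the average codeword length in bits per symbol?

2.31 bits/symbol

L̄ = Σ pᵢ·ℓᵢ = 0.21·3 + 0.22·1 + 0.08·4 + 0.41·2 + 0.08·4 = 2.31 bits/symbol.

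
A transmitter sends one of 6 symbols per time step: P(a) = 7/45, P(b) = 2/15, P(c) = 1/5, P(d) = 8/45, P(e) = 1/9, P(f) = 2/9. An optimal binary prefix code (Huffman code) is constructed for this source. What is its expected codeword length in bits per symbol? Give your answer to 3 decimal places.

2.578 bits/symbol

Repeatedly combine the two least-probable nodes; the expected code length is the sum of the merged weights.
merge 1/9 + 2/15 → 11/45
merge 7/45 + 8/45 → 1/3
merge 1/5 + 2/9 → 19/45
merge 11/45 + 1/3 → 26/45
merge 19/45 + 26/45 → 1
L = 11/45 + 1/3 + 19/45 + 26/45 + 1 = 116/45 ≈ 2.578 bits/symbol.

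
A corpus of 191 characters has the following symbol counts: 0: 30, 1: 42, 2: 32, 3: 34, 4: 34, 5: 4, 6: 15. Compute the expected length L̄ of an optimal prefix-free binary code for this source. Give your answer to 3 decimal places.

2.702 bits/symbol

Probabilities are the counts divided by 191.
Repeatedly combine the two least-probable nodes; the expected code length is the sum of the merged weights.
merge 4/191 + 15/191 → 19/191
merge 19/191 + 30/191 → 49/191
merge 32/191 + 34/191 → 66/191
merge 34/191 + 42/191 → 76/191
merge 49/191 + 66/191 → 115/191
merge 76/191 + 115/191 → 1
L = 19/191 + 49/191 + 66/191 + 76/191 + 115/191 + 1 = 516/191 ≈ 2.702 bits/symbol.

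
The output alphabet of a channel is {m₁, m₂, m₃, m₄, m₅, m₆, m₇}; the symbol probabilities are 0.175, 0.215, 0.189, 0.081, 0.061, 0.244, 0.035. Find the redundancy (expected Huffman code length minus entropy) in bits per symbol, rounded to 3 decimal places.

0.048 bits

Entropy H = −Σ p log₂ p ≈ 2.5768 bits.
Huffman merges: 7/200+61/1000→12/125; 81/1000+12/125→177/1000; 7/40+177/1000→44/125; 189/1000+43/200→101/250; 61/250+44/125→149/250; 101/250+149/250→1. L = 21/8 ≈ 2.6250.
L − H = 2.6250 − 2.5768 = 0.048 bits.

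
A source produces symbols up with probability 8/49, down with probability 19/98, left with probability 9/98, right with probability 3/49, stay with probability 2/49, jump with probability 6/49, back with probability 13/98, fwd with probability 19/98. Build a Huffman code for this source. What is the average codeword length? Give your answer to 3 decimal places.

Repeatedly combine the two least-probable nodes; the expected code length is the sum of the merged weights.
merge 2/49 + 3/49 → 5/49
merge 9/98 + 5/49 → 19/98
merge 6/49 + 13/98 → 25/98
merge 8/49 + 19/98 → 5/14
merge 19/98 + 19/98 → 19/49
merge 25/98 + 5/14 → 30/49
merge 19/49 + 30/49 → 1
L = 5/49 + 19/98 + 25/98 + 5/14 + 19/49 + 30/49 + 1 = 285/98 ≈ 2.908 bits/symbol.

2.908 bits/symbol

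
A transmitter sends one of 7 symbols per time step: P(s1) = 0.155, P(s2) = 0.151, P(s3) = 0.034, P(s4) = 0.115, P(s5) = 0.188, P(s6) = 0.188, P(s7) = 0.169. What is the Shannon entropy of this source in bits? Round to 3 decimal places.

2.694 bits

H = −Σ pᵢ log₂ pᵢ.
−0.155·log₂(0.155) = 0.4169
−0.151·log₂(0.151) = 0.4118
−0.034·log₂(0.034) = 0.1659
−0.115·log₂(0.115) = 0.3588
−0.188·log₂(0.188) = 0.4533
−0.188·log₂(0.188) = 0.4533
−0.169·log₂(0.169) = 0.4335
Sum ≈ 2.6935 → 2.694 bits.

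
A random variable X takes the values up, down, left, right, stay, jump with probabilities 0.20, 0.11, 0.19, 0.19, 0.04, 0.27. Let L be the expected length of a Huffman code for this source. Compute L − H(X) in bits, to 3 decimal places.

0.069 bits

Entropy H = −Σ p log₂ p ≈ 2.4209 bits.
Huffman merges: 1/25+11/100→3/20; 3/20+19/100→17/50; 19/100+1/5→39/100; 27/100+17/50→61/100; 39/100+61/100→1. L = 249/100 ≈ 2.4900.
L − H = 2.4900 − 2.4209 = 0.069 bits.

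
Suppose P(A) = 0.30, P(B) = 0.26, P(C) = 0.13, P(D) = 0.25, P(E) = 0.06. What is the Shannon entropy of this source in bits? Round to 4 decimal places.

2.1526 bits

H = −Σ pᵢ log₂ pᵢ.
−0.30·log₂(0.30) = 0.5211
−0.26·log₂(0.26) = 0.5053
−0.13·log₂(0.13) = 0.3826
−0.25·log₂(0.25) = 0.5000
−0.06·log₂(0.06) = 0.2435
Sum ≈ 2.1526 → 2.1526 bits.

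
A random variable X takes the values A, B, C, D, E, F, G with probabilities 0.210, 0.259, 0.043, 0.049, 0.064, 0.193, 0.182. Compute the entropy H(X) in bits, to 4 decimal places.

H = −Σ pᵢ log₂ pᵢ.
−0.210·log₂(0.210) = 0.4728
−0.259·log₂(0.259) = 0.5048
−0.043·log₂(0.043) = 0.1952
−0.049·log₂(0.049) = 0.2132
−0.064·log₂(0.064) = 0.2538
−0.193·log₂(0.193) = 0.4581
−0.182·log₂(0.182) = 0.4474
Sum ≈ 2.5452 → 2.5452 bits.

2.5452 bits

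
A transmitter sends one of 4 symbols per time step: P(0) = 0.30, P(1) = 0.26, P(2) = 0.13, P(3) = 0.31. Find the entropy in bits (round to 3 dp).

H = −Σ pᵢ log₂ pᵢ.
−0.30·log₂(0.30) = 0.5211
−0.26·log₂(0.26) = 0.5053
−0.13·log₂(0.13) = 0.3826
−0.31·log₂(0.31) = 0.5238
Sum ≈ 1.9328 → 1.933 bits.

1.933 bits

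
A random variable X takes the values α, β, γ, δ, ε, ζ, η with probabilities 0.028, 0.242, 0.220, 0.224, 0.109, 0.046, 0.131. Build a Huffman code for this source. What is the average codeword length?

2.571 bits/symbol

Repeatedly combine the two least-probable nodes; the expected code length is the sum of the merged weights.
merge 7/250 + 23/500 → 37/500
merge 37/500 + 109/1000 → 183/1000
merge 131/1000 + 183/1000 → 157/500
merge 11/50 + 28/125 → 111/250
merge 121/500 + 157/500 → 139/250
merge 111/250 + 139/250 → 1
L = 37/500 + 183/1000 + 157/500 + 111/250 + 139/250 + 1 = 2571/1000 = 2.571 bits/symbol.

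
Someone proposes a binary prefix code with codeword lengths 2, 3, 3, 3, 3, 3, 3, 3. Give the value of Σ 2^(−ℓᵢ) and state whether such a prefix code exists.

With common denominator 2^3 = 8: Σ 2^(−ℓᵢ) = 2/8 + 1/8 + 1/8 + 1/8 + 1/8 + 1/8 + 1/8 + 1/8 = 9/8 = 1.125.
Kraft's inequality requires Σ ≤ 1; here Σ = 1.125 > 1, so no such prefix code exists.

1.125; no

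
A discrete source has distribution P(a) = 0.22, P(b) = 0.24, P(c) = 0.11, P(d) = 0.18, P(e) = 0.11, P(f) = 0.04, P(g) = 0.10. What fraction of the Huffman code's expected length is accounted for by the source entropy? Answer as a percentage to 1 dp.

Entropy H = −Σ p log₂ p ≈ 2.6385 bits.
Huffman merges: 1/25+1/10→7/50; 11/100+11/100→11/50; 7/50+9/50→8/25; 11/50+11/50→11/25; 6/25+8/25→14/25; 11/25+14/25→1. L = 67/25 ≈ 2.6800.
Efficiency = H/L = 2.6385/2.6800 = 98.5%.

98.5%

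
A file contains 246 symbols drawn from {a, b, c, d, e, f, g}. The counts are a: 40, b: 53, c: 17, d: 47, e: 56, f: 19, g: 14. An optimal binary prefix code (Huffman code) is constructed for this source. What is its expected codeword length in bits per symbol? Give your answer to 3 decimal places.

2.683 bits/symbol

Probabilities are the counts divided by 246.
Repeatedly combine the two least-probable nodes; the expected code length is the sum of the merged weights.
merge 7/123 + 17/246 → 31/246
merge 19/246 + 31/246 → 25/123
merge 20/123 + 47/246 → 29/82
merge 25/123 + 53/246 → 103/246
merge 28/123 + 29/82 → 143/246
merge 103/246 + 143/246 → 1
L = 31/246 + 25/123 + 29/82 + 103/246 + 143/246 + 1 = 110/41 ≈ 2.683 bits/symbol.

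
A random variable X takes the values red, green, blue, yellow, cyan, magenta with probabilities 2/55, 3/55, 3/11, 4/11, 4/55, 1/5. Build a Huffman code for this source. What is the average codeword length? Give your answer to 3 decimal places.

2.255 bits/symbol

Repeatedly combine the two least-probable nodes; the expected code length is the sum of the merged weights.
merge 2/55 + 3/55 → 1/11
merge 4/55 + 1/11 → 9/55
merge 9/55 + 1/5 → 4/11
merge 3/11 + 4/11 → 7/11
merge 4/11 + 7/11 → 1
L = 1/11 + 9/55 + 4/11 + 7/11 + 1 = 124/55 ≈ 2.255 bits/symbol.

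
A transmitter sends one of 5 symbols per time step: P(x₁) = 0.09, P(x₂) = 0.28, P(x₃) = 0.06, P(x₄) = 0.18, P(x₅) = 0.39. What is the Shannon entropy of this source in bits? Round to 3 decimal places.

2.046 bits

H = −Σ pᵢ log₂ pᵢ.
−0.09·log₂(0.09) = 0.3127
−0.28·log₂(0.28) = 0.5142
−0.06·log₂(0.06) = 0.2435
−0.18·log₂(0.18) = 0.4453
−0.39·log₂(0.39) = 0.5298
Sum ≈ 2.0455 → 2.046 bits.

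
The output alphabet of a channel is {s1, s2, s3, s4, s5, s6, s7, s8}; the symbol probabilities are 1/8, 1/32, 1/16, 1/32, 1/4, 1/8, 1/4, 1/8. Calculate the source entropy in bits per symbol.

2.6875 bits

Each probability is a power of 1/2, so log₂(1/p) is an integer.
H = Σ p·log₂(1/p) = 1/8·3 + 1/32·5 + 1/16·4 + 1/32·5 + 1/4·2 + 1/8·3 + 1/4·2 + 1/8·3 = 2.6875 bits.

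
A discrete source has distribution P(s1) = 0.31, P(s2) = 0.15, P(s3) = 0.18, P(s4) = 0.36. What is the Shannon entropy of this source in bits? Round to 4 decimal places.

1.9103 bits

H = −Σ pᵢ log₂ pᵢ.
−0.31·log₂(0.31) = 0.5238
−0.15·log₂(0.15) = 0.4105
−0.18·log₂(0.18) = 0.4453
−0.36·log₂(0.36) = 0.5306
Sum ≈ 1.9103 → 1.9103 bits.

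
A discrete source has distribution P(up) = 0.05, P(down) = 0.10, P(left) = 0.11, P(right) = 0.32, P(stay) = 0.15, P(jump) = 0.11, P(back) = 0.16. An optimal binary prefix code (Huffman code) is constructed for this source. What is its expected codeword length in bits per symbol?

Repeatedly combine the two least-probable nodes; the expected code length is the sum of the merged weights.
merge 1/20 + 1/10 → 3/20
merge 11/100 + 11/100 → 11/50
merge 3/20 + 3/20 → 3/10
merge 4/25 + 11/50 → 19/50
merge 3/10 + 8/25 → 31/50
merge 19/50 + 31/50 → 1
L = 3/20 + 11/50 + 3/10 + 19/50 + 31/50 + 1 = 267/100 = 2.67 bits/symbol.

2.67 bits/symbol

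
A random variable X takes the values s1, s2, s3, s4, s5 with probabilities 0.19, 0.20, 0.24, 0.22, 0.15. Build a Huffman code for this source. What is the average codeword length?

Repeatedly combine the two least-probable nodes; the expected code length is the sum of the merged weights.
merge 3/20 + 19/100 → 17/50
merge 1/5 + 11/50 → 21/50
merge 6/25 + 17/50 → 29/50
merge 21/50 + 29/50 → 1
L = 17/50 + 21/50 + 29/50 + 1 = 117/50 = 2.34 bits/symbol.

2.34 bits/symbol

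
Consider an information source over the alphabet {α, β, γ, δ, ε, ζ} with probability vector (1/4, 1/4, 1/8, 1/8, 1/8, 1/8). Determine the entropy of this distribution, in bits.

2.5 bits

Each probability is a power of 1/2, so log₂(1/p) is an integer.
H = Σ p·log₂(1/p) = 1/4·2 + 1/4·2 + 1/8·3 + 1/8·3 + 1/8·3 + 1/8·3 = 2.5 bits.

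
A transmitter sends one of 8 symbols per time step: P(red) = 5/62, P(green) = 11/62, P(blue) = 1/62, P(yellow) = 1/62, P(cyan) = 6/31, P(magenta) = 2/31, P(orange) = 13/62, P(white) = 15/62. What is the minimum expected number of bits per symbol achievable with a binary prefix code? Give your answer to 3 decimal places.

2.661 bits/symbol

Repeatedly combine the two least-probable nodes; the expected code length is the sum of the merged weights.
merge 1/62 + 1/62 → 1/31
merge 1/31 + 2/31 → 3/31
merge 5/62 + 3/31 → 11/62
merge 11/62 + 11/62 → 11/31
merge 6/31 + 13/62 → 25/62
merge 15/62 + 11/31 → 37/62
merge 25/62 + 37/62 → 1
L = 1/31 + 3/31 + 11/62 + 11/31 + 25/62 + 37/62 + 1 = 165/62 ≈ 2.661 bits/symbol.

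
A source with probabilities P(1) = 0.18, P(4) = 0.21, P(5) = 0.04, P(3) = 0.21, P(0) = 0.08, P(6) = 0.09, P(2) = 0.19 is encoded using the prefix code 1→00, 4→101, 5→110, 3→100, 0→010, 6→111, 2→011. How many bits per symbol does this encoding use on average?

2.82 bits/symbol

L̄ = Σ pᵢ·ℓᵢ = 0.18·2 + 0.21·3 + 0.04·3 + 0.21·3 + 0.08·3 + 0.09·3 + 0.19·3 = 2.82 bits/symbol.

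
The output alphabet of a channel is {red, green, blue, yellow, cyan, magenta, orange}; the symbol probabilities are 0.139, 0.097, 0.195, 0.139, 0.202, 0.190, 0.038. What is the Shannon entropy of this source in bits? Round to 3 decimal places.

2.678 bits

H = −Σ pᵢ log₂ pᵢ.
−0.139·log₂(0.139) = 0.3957
−0.097·log₂(0.097) = 0.3265
−0.195·log₂(0.195) = 0.4599
−0.139·log₂(0.139) = 0.3957
−0.202·log₂(0.202) = 0.4661
−0.190·log₂(0.190) = 0.4552
−0.038·log₂(0.038) = 0.1793
Sum ≈ 2.6784 → 2.678 bits.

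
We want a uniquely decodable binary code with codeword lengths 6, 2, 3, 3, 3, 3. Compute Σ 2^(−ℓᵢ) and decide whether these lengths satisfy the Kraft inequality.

0.765625; yes

With common denominator 2^6 = 64: Σ 2^(−ℓᵢ) = 1/64 + 16/64 + 8/64 + 8/64 + 8/64 + 8/64 = 49/64 = 0.765625.
Kraft's inequality requires Σ ≤ 1; here Σ = 0.765625 ≤ 1, so such a prefix code exists.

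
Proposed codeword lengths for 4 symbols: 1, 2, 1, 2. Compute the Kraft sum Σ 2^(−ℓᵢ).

With common denominator 2^2 = 4: Σ 2^(−ℓᵢ) = 2/4 + 1/4 + 2/4 + 1/4 = 6/4 = 1.5.

1.5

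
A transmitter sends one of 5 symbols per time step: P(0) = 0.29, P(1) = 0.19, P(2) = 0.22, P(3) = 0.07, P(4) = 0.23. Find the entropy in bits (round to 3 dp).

H = −Σ pᵢ log₂ pᵢ.
−0.29·log₂(0.29) = 0.5179
−0.19·log₂(0.19) = 0.4552
−0.22·log₂(0.22) = 0.4806
−0.07·log₂(0.07) = 0.2686
−0.23·log₂(0.23) = 0.4877
Sum ≈ 2.2099 → 2.210 bits.

2.210 bits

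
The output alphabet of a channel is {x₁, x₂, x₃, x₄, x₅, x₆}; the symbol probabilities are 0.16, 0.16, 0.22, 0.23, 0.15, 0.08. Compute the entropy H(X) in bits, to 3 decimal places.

2.516 bits

H = −Σ pᵢ log₂ pᵢ.
−0.16·log₂(0.16) = 0.4230
−0.16·log₂(0.16) = 0.4230
−0.22·log₂(0.22) = 0.4806
−0.23·log₂(0.23) = 0.4877
−0.15·log₂(0.15) = 0.4105
−0.08·log₂(0.08) = 0.2915
Sum ≈ 2.5163 → 2.516 bits.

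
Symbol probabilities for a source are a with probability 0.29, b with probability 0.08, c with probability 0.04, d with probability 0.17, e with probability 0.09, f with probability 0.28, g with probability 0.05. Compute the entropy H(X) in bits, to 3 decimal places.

2.473 bits

H = −Σ pᵢ log₂ pᵢ.
−0.29·log₂(0.29) = 0.5179
−0.08·log₂(0.08) = 0.2915
−0.04·log₂(0.04) = 0.1858
−0.17·log₂(0.17) = 0.4346
−0.09·log₂(0.09) = 0.3127
−0.28·log₂(0.28) = 0.5142
−0.05·log₂(0.05) = 0.2161
Sum ≈ 2.4727 → 2.473 bits.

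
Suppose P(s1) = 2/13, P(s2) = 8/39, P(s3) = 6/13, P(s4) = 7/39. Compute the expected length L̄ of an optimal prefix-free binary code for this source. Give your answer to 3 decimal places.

1.872 bits/symbol

Repeatedly combine the two least-probable nodes; the expected code length is the sum of the merged weights.
merge 2/13 + 7/39 → 1/3
merge 8/39 + 1/3 → 7/13
merge 6/13 + 7/13 → 1
L = 1/3 + 7/13 + 1 = 73/39 ≈ 1.872 bits/symbol.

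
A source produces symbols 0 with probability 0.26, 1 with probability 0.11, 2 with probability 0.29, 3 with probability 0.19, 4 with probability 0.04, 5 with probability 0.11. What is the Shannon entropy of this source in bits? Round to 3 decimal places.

2.365 bits

H = −Σ pᵢ log₂ pᵢ.
−0.26·log₂(0.26) = 0.5053
−0.11·log₂(0.11) = 0.3503
−0.29·log₂(0.29) = 0.5179
−0.19·log₂(0.19) = 0.4552
−0.04·log₂(0.04) = 0.1858
−0.11·log₂(0.11) = 0.3503
Sum ≈ 2.3647 → 2.365 bits.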